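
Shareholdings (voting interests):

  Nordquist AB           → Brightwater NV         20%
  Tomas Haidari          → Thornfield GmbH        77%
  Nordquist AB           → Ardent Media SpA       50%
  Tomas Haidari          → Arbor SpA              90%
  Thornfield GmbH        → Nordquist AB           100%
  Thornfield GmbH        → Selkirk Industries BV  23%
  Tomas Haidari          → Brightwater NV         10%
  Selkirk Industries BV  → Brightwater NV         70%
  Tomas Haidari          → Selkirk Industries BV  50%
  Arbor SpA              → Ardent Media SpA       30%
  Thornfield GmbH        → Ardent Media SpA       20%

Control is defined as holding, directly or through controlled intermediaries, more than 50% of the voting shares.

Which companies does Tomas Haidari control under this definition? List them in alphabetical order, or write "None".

Tomas holds 77% of Thornfield, so Tomas controls Thornfield.
Tomas holds 90% of Arbor, so Tomas controls Arbor.
Thornfield holds 100% of Nordquist, so Tomas controls Nordquist.
Tomas and Thornfield together hold 50% + 23% = 73% of Selkirk, so Tomas controls Selkirk.
Nordquist and Thornfield and Arbor together hold 50% + 20% + 30% = 100% of Ardent, so Tomas controls Ardent.
Selkirk and Tomas and Nordquist together hold 70% + 10% + 20% = 100% of Brightwater, so Tomas controls Brightwater.

Arbor SpA, Ardent Media SpA, Brightwater NV, Nordquist AB, Selkirk Industries BV, Thornfield GmbH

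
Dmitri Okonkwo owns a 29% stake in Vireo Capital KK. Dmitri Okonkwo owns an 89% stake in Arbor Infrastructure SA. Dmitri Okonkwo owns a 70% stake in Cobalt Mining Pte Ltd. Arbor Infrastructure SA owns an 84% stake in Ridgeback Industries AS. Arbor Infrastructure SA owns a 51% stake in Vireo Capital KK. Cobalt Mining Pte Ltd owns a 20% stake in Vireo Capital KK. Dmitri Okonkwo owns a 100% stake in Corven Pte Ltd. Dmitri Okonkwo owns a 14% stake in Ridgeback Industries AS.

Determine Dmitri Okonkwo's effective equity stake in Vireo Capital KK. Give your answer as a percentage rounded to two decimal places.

88.39%

Dmitri reaches Vireo along 3 paths.
Direct stake: 29% = 29%.
Via Arbor: 89% × 51% = 45.39%.
Via Cobalt: 70% × 20% = 14%.
Total: 29% + 45.39% + 14% = 88.39%.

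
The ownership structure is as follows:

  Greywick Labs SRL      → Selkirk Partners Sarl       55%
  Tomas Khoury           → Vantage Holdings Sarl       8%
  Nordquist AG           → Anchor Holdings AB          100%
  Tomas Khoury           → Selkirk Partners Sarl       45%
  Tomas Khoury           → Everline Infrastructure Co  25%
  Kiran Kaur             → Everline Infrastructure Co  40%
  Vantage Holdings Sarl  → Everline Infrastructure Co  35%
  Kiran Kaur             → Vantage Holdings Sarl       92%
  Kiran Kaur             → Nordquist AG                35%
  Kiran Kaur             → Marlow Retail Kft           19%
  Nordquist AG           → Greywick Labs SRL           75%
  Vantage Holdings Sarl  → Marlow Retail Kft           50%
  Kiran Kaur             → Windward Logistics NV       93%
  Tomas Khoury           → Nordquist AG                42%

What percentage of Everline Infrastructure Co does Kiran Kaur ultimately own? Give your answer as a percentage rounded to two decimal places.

Kiran reaches Everline along 2 paths.
Direct stake: 40% = 40%.
Via Vantage: 92% × 35% = 32.2%.
Total: 40% + 32.2% = 72.2%.
Rounded: 72.20%.

72.20%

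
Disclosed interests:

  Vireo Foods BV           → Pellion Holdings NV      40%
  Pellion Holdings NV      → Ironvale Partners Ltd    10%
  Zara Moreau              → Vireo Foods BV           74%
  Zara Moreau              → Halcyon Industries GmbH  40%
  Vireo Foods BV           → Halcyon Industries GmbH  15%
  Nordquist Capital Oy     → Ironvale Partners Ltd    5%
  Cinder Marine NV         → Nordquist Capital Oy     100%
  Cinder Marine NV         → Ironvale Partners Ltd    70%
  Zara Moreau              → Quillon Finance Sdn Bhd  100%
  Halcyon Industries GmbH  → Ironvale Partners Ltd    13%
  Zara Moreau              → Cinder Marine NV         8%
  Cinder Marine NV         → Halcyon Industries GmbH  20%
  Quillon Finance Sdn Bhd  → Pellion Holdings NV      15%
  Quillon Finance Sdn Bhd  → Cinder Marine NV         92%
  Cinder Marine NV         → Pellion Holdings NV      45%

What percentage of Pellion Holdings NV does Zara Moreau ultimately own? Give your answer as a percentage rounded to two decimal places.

Zara reaches Pellion along 4 paths.
Via Cinder: 8% × 45% = 3.6%.
Via Quillon → Cinder: 100% × 92% × 45% = 41.4%.
Via Quillon: 100% × 15% = 15%.
Via Vireo: 74% × 40% = 29.6%.
Total: 3.6% + 41.4% + 15% + 29.6% = 89.6%.
Rounded: 89.60%.

89.60%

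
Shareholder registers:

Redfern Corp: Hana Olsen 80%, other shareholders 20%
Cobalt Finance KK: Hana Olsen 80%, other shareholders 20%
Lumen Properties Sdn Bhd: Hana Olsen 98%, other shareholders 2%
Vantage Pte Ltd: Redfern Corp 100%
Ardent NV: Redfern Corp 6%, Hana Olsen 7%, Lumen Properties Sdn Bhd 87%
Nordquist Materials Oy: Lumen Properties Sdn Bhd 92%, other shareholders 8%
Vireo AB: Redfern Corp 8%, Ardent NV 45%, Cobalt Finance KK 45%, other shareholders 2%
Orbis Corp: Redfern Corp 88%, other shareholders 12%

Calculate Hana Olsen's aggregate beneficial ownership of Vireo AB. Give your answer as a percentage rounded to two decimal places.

Hana reaches Vireo along 5 paths.
Via Redfern: 80% × 8% = 6.4%.
Via Redfern → Ardent: 80% × 6% × 45% = 2.16%.
Via Ardent: 7% × 45% = 3.15%.
Via Lumen → Ardent: 98% × 87% × 45% = 38.367%.
Via Cobalt: 80% × 45% = 36%.
Total: 6.4% + 2.16% + 3.15% + 38.367% + 36% = 86.077%.
Rounded: 86.08%.

86.08%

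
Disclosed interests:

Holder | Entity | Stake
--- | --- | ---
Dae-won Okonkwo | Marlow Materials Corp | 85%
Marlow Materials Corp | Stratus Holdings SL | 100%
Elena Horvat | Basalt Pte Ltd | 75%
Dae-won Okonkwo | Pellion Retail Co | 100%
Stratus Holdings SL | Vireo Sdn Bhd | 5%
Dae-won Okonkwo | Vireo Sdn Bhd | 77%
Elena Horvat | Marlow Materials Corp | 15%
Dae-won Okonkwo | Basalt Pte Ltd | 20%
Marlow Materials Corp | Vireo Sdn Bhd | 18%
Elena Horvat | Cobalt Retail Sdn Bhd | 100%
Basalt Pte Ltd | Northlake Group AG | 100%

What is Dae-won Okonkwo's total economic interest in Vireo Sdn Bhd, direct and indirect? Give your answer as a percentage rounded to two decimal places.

Dae-won reaches Vireo along 3 paths.
Direct stake: 77% = 77%.
Via Marlow: 85% × 18% = 15.3%.
Via Marlow → Stratus: 85% × 100% × 5% = 4.25%.
Total: 77% + 15.3% + 4.25% = 96.55%.

96.55%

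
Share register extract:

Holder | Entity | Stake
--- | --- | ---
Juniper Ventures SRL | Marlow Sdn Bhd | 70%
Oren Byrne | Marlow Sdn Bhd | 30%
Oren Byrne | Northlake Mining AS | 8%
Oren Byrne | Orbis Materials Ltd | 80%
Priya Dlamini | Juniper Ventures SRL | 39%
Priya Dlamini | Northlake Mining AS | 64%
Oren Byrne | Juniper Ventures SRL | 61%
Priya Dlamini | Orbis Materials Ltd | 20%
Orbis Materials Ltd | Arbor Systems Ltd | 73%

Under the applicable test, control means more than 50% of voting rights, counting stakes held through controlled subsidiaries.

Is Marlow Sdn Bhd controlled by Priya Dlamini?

Priya holds 64% of Northlake, so Priya controls Northlake.
Neither Priya nor any entity Priya controls holds any voting interest in Marlow.
So Priya does not control Marlow.

No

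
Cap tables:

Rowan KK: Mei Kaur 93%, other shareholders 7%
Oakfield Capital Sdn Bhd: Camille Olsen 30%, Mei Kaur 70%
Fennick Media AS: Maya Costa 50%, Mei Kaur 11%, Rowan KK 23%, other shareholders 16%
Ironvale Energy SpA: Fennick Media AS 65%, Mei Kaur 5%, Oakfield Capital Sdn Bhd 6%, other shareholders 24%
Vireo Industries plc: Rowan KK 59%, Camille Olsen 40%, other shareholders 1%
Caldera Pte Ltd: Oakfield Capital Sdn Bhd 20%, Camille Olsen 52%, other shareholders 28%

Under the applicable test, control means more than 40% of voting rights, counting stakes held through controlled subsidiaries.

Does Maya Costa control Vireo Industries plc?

Maya holds 50% of Fennick, so Maya controls Fennick.
Fennick holds 65% of Ironvale, so Maya controls Ironvale.
Neither Maya nor any entity Maya controls holds any voting interest in Vireo.
So Maya does not control Vireo.

No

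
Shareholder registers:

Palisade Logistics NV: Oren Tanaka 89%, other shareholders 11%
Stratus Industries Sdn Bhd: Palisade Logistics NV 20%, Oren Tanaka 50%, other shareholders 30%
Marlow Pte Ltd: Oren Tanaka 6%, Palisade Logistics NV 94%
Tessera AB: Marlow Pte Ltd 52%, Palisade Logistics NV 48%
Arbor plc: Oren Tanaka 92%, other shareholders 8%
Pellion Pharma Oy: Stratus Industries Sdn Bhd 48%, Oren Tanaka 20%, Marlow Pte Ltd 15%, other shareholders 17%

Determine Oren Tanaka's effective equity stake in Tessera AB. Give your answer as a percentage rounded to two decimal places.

Oren reaches Tessera along 3 paths.
Via Marlow: 6% × 52% = 3.12%.
Via Palisade → Marlow: 89% × 94% × 52% = 43.5032%.
Via Palisade: 89% × 48% = 42.72%.
Total: 3.12% + 43.5032% + 42.72% = 89.3432%.
Rounded: 89.34%.

89.34%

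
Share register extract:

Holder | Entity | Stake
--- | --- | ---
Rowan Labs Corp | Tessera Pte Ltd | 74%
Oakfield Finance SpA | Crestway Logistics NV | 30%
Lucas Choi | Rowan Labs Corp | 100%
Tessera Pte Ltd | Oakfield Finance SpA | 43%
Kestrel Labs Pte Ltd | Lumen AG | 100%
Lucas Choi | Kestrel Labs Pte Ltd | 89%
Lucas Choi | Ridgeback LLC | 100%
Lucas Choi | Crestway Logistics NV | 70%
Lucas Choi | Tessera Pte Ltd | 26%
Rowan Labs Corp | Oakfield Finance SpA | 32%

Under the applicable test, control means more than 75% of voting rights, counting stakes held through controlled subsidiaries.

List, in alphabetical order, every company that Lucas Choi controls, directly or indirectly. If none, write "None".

Lucas holds 89% of Kestrel, so Lucas controls Kestrel.
Lucas holds 100% of Rowan, so Lucas controls Rowan.
Rowan and Lucas together hold 74% + 26% = 100% of Tessera, so Lucas controls Tessera.
Lucas holds 100% of Ridgeback, so Lucas controls Ridgeback.
Kestrel holds 100% of Lumen, so Lucas controls Lumen.
No other company's threshold is met.

Kestrel Labs Pte Ltd, Lumen AG, Ridgeback LLC, Rowan Labs Corp, Tessera Pte Ltd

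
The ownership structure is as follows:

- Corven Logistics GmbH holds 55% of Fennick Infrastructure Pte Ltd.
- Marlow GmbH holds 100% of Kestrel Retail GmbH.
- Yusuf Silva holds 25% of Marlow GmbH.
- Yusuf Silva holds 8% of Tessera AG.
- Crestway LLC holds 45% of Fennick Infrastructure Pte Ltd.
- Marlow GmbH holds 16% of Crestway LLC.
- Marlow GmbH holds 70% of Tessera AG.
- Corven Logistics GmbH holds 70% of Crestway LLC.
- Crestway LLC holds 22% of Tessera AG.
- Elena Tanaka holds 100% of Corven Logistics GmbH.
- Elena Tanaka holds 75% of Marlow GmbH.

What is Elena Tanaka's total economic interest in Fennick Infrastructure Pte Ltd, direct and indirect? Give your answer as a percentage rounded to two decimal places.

Elena reaches Fennick along 3 paths.
Via Corven → Crestway: 100% × 70% × 45% = 31.5%.
Via Marlow → Crestway: 75% × 16% × 45% = 5.4%.
Via Corven: 100% × 55% = 55%.
Total: 31.5% + 5.4% + 55% = 91.9%.
Rounded: 91.90%.

91.90%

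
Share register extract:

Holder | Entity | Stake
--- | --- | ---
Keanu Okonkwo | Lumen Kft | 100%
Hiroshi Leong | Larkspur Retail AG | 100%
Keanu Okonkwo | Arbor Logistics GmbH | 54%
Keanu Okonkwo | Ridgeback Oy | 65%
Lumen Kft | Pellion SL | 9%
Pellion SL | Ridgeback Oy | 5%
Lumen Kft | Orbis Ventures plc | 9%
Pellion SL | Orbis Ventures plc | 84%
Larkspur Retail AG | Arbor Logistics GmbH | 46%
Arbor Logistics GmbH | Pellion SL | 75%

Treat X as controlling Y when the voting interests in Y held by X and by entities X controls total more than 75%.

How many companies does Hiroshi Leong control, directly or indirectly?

1

Hiroshi holds 100% of Larkspur, so Hiroshi controls Larkspur.
No other company's threshold is met.
Hiroshi controls 1 company.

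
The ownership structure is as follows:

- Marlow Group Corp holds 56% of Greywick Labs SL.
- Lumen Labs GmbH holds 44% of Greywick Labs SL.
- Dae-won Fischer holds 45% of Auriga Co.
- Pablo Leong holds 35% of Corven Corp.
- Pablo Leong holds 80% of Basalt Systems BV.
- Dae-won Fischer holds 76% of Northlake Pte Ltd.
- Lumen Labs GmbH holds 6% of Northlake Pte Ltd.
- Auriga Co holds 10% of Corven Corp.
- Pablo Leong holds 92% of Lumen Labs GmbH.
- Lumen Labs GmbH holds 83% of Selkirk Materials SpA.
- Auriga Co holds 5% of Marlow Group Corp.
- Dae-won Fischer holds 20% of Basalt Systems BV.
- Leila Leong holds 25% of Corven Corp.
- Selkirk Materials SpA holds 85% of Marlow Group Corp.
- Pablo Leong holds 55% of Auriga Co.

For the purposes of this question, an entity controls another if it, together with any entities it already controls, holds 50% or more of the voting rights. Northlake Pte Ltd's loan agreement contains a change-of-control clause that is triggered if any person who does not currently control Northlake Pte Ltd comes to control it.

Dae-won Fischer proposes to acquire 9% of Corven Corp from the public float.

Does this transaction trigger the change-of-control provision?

The purchase changes only Dae-won's holdings, so Dae-won is the only person who could newly come to control Northlake.
Dae-won holds 76% of Northlake, so Dae-won controls Northlake.
So Dae-won already controls Northlake before the transaction.
After the purchase, Dae-won holds 9% of Corven directly.
Dae-won controlled Northlake already, so this is not a new person acquiring control; every other person's position is unchanged or reduced.
No new person acquires control, so the clause is not triggered.

No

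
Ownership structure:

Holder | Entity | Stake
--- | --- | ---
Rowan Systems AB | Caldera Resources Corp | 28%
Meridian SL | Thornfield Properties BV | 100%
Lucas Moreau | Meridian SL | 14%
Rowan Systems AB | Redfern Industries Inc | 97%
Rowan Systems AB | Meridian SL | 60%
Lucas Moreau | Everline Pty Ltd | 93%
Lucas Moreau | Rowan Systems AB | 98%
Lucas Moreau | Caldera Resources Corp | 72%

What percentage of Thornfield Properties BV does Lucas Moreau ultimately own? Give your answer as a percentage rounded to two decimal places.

Lucas reaches Thornfield along 2 paths.
Via Rowan → Meridian: 98% × 60% × 100% = 58.8%.
Via Meridian: 14% × 100% = 14%.
Total: 58.8% + 14% = 72.8%.
Rounded: 72.80%.

72.80%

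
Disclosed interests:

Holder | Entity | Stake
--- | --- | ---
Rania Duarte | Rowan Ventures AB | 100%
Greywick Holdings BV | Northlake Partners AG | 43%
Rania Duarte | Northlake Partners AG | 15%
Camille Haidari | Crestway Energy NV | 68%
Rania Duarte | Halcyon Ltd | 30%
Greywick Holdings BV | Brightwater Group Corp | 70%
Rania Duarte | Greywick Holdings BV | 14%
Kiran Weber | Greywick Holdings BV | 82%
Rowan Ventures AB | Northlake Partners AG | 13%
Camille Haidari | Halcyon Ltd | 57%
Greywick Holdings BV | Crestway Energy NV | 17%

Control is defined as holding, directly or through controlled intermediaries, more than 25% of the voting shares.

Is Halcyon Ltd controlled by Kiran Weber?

Kiran holds 82% of Greywick, so Kiran controls Greywick.
Greywick holds 43% of Northlake, so Kiran controls Northlake.
Greywick holds 70% of Brightwater, so Kiran controls Brightwater.
Neither Kiran nor any entity Kiran controls holds any voting interest in Halcyon.
So Kiran does not control Halcyon.

No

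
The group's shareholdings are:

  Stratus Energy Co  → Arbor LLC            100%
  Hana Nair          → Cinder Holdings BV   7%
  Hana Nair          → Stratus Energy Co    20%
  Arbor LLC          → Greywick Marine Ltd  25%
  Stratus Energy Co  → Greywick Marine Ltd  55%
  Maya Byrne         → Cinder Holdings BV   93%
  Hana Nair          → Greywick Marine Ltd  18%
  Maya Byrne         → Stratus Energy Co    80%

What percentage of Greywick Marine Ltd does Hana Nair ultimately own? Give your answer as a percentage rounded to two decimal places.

34.00%

Hana reaches Greywick along 3 paths.
Via Stratus: 20% × 55% = 11%.
Direct stake: 18% = 18%.
Via Stratus → Arbor: 20% × 100% × 25% = 5%.
Total: 11% + 18% + 5% = 34%.
Rounded: 34.00%.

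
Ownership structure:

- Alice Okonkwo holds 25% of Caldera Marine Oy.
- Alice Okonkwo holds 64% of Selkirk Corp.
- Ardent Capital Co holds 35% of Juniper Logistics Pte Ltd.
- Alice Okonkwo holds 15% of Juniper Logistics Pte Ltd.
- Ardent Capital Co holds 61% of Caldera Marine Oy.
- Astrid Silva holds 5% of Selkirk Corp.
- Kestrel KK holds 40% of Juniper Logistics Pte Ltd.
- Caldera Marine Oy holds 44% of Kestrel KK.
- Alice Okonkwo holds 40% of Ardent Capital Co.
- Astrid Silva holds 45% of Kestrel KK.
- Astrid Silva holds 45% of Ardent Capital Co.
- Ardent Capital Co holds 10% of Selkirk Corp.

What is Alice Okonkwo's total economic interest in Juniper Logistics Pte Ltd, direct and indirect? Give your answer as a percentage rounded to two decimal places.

37.69%

Alice reaches Juniper along 4 paths.
Via Ardent: 40% × 35% = 14%.
Direct stake: 15% = 15%.
Via Caldera → Kestrel: 25% × 44% × 40% = 4.4%.
Via Ardent → Caldera → Kestrel: 40% × 61% × 44% × 40% = 4.2944%.
Total: 14% + 15% + 4.4% + 4.2944% = 37.6944%.
Rounded: 37.69%.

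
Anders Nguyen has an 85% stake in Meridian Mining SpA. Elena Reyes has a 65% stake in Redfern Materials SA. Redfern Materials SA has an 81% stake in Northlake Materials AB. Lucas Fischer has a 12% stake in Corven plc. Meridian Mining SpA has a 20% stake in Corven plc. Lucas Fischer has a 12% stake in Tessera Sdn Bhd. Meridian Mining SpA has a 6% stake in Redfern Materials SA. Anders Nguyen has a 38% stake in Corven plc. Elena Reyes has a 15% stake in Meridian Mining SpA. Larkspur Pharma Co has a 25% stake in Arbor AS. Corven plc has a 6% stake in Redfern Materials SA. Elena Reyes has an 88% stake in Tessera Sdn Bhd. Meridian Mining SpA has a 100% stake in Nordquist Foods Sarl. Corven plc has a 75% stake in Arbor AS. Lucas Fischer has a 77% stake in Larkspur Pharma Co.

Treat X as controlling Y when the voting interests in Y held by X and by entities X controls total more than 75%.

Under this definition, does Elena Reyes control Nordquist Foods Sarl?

No

Elena holds 88% of Tessera, so Elena controls Tessera.
Neither Elena nor any entity Elena controls holds any voting interest in Nordquist.
So Elena does not control Nordquist.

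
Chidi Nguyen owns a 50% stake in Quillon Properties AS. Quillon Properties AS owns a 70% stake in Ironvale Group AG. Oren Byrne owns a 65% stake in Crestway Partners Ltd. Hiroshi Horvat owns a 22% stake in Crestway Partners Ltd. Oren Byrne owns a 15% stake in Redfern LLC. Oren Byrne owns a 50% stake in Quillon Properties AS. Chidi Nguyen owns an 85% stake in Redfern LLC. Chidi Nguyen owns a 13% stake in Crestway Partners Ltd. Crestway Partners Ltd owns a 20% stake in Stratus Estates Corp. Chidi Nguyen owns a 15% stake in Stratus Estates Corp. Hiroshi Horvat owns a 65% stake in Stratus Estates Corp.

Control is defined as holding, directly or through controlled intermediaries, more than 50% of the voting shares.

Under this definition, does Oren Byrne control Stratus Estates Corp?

Oren holds 65% of Crestway, so Oren controls Crestway.
In Stratus, Oren's side holds only 20%, not > 50%.
So Oren does not control Stratus.

No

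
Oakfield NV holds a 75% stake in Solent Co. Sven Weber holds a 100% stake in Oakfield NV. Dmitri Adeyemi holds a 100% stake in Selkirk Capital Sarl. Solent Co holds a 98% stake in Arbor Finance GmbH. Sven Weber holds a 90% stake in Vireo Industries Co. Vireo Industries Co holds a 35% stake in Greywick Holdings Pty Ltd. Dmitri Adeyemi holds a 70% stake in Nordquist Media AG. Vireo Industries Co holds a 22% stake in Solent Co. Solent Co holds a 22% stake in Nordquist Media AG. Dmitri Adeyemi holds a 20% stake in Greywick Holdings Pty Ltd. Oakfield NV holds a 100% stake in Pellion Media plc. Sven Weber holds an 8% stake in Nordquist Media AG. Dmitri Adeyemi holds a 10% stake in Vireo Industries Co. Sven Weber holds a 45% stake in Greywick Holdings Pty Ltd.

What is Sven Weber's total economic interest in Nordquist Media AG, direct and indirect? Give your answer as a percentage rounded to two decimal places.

28.86%

Sven reaches Nordquist along 3 paths.
Direct stake: 8% = 8%.
Via Oakfield → Solent: 100% × 75% × 22% = 16.5%.
Via Vireo → Solent: 90% × 22% × 22% = 4.356%.
Total: 8% + 16.5% + 4.356% = 28.856%.
Rounded: 28.86%.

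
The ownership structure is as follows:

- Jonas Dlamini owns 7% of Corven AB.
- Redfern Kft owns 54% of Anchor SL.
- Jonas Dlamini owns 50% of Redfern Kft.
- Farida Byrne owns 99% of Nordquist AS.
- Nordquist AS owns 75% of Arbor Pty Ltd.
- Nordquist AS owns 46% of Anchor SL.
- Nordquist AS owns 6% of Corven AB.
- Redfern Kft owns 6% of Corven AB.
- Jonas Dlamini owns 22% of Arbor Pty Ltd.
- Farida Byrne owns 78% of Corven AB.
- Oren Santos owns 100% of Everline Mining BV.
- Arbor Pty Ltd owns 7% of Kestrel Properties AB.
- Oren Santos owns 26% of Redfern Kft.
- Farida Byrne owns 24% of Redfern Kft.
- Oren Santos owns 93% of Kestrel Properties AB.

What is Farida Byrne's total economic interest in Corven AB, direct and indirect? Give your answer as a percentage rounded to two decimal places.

85.38%

Farida reaches Corven along 3 paths.
Direct stake: 78% = 78%.
Via Nordquist: 99% × 6% = 5.94%.
Via Redfern: 24% × 6% = 1.44%.
Total: 78% + 5.94% + 1.44% = 85.38%.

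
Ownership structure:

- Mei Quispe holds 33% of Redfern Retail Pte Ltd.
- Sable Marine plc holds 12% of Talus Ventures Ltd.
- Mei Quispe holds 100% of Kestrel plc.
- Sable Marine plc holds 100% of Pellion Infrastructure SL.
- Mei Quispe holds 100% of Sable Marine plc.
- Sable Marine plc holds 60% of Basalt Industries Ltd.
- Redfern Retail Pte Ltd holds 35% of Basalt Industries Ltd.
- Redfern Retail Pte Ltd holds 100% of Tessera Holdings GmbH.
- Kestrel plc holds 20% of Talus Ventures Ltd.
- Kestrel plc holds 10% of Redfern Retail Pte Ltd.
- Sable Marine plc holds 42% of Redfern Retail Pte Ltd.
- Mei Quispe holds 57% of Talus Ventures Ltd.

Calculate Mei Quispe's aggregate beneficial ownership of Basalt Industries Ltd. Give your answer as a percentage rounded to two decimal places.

89.75%

Mei reaches Basalt along 4 paths.
Via Sable: 100% × 60% = 60%.
Via Kestrel → Redfern: 100% × 10% × 35% = 3.5%.
Via Redfern: 33% × 35% = 11.55%.
Via Sable → Redfern: 100% × 42% × 35% = 14.7%.
Total: 60% + 3.5% + 11.55% + 14.7% = 89.75%.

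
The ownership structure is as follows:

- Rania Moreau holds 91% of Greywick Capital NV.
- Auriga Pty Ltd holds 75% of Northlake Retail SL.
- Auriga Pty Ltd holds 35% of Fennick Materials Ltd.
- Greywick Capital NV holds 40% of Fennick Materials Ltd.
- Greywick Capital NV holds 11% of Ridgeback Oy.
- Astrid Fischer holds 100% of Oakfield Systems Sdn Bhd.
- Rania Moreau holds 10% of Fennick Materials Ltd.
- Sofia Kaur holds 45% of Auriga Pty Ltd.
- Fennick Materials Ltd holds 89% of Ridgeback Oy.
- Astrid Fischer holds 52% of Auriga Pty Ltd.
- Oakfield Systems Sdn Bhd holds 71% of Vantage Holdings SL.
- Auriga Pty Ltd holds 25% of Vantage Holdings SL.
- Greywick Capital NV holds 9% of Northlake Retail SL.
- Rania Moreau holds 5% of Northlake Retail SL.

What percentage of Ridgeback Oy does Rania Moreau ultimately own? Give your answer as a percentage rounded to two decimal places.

51.31%

Rania reaches Ridgeback along 3 paths.
Via Greywick: 91% × 11% = 10.01%.
Via Fennick: 10% × 89% = 8.9%.
Via Greywick → Fennick: 91% × 40% × 89% = 32.396%.
Total: 10.01% + 8.9% + 32.396% = 51.306%.
Rounded: 51.31%.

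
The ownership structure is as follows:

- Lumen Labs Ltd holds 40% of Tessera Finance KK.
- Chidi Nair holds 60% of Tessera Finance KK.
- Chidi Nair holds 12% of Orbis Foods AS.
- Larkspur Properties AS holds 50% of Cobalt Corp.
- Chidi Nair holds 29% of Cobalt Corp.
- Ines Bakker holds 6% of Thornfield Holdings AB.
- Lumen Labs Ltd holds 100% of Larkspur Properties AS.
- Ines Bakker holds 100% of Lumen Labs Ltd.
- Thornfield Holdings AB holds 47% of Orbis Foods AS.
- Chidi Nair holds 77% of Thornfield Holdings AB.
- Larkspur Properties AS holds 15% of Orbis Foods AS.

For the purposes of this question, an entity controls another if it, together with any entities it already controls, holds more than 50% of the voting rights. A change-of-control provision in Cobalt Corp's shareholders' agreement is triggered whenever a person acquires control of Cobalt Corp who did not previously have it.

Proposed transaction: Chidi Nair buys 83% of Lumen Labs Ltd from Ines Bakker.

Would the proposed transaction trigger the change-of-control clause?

The purchase adds only to Chidi's holdings (Ines's stake shrinks), so Chidi is the only person who could newly come to control Cobalt.
Chidi holds 77% of Thornfield, so Chidi controls Thornfield.
Chidi holds 60% of Tessera, so Chidi controls Tessera.
Chidi and Thornfield together hold 12% + 47% = 59% of Orbis, so Chidi controls Orbis.
In Cobalt, Chidi's side holds only 29%, not > 50%.
So before the transaction, Chidi does not control Cobalt.
After the purchase, Chidi holds 83% of Lumen directly, and Ines's stake falls to 17%.
Chidi holds 83% of Lumen, so Chidi controls Lumen.
Lumen holds 100% of Larkspur, so Chidi controls Larkspur.
Larkspur and Chidi together hold 50% + 29% = 79% of Cobalt, so Chidi controls Cobalt.
Chidi did not control Cobalt before and does after, so the clause is triggered.

Yes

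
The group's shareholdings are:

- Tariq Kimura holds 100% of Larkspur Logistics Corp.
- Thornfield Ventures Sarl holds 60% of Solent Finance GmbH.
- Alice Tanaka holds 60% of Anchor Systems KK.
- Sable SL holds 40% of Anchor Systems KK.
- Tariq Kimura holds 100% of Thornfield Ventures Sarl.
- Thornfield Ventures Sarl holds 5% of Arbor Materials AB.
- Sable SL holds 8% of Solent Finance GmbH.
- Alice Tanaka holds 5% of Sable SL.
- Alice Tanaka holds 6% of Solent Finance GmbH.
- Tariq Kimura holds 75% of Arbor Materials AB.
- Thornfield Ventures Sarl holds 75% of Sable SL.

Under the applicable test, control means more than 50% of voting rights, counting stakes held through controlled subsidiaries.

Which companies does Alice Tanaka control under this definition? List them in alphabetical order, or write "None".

Anchor Systems KK

Alice holds 60% of Anchor, so Alice controls Anchor.
No other company's threshold is met.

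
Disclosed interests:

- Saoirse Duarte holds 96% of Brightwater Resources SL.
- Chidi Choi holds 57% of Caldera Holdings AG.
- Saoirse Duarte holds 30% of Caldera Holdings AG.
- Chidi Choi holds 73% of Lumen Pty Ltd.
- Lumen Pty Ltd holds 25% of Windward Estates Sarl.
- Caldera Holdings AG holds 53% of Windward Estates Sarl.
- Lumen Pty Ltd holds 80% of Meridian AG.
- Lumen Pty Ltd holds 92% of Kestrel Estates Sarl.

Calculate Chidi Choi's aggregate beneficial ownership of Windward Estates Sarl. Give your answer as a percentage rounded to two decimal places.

48.46%

Chidi reaches Windward along 2 paths.
Via Caldera: 57% × 53% = 30.21%.
Via Lumen: 73% × 25% = 18.25%.
Total: 30.21% + 18.25% = 48.46%.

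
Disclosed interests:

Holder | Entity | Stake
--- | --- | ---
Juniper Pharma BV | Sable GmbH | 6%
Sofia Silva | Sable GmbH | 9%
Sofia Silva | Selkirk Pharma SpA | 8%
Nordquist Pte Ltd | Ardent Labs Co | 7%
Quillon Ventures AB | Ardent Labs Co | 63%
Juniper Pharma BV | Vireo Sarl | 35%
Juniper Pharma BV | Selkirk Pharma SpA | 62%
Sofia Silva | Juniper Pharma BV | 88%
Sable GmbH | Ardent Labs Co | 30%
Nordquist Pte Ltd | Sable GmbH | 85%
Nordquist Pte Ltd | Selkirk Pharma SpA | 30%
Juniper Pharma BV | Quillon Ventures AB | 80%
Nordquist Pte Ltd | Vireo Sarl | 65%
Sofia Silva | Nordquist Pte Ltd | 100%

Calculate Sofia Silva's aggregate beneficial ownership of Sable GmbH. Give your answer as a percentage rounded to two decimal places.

99.28%

Sofia reaches Sable along 3 paths.
Direct stake: 9% = 9%.
Via Juniper: 88% × 6% = 5.28%.
Via Nordquist: 100% × 85% = 85%.
Total: 9% + 5.28% + 85% = 99.28%.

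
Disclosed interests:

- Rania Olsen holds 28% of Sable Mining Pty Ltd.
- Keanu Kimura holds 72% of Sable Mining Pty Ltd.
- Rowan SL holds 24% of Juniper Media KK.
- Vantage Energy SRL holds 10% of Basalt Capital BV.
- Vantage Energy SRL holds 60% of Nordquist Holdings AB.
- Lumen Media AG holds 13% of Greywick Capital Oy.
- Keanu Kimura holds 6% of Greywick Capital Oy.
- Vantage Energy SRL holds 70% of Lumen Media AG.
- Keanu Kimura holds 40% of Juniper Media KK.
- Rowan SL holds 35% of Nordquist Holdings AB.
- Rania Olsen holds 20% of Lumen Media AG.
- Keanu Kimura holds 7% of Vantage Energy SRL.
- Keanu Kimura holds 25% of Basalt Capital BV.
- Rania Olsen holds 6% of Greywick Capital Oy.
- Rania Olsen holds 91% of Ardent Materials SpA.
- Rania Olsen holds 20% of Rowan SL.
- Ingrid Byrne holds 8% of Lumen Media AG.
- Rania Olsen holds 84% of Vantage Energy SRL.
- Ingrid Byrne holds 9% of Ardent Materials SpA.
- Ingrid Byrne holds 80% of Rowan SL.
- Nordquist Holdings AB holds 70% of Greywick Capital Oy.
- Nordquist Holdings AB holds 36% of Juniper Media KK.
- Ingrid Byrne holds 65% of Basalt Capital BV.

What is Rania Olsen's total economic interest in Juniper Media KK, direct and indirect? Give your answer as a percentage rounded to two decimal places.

Rania reaches Juniper along 3 paths.
Via Rowan: 20% × 24% = 4.8%.
Via Rowan → Nordquist: 20% × 35% × 36% = 2.52%.
Via Vantage → Nordquist: 84% × 60% × 36% = 18.144%.
Total: 4.8% + 2.52% + 18.144% = 25.464%.
Rounded: 25.46%.

25.46%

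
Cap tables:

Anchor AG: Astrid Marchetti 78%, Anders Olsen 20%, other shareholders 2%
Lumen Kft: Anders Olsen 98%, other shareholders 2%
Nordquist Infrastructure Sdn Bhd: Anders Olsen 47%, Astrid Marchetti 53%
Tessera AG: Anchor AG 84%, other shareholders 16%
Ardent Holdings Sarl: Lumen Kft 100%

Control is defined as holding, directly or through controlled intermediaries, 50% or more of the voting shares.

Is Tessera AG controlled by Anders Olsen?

Anders holds 98% of Lumen, so Anders controls Lumen.
Lumen holds 100% of Ardent, so Anders controls Ardent.
Neither Anders nor any entity Anders controls holds any voting interest in Tessera.
So Anders does not control Tessera.

No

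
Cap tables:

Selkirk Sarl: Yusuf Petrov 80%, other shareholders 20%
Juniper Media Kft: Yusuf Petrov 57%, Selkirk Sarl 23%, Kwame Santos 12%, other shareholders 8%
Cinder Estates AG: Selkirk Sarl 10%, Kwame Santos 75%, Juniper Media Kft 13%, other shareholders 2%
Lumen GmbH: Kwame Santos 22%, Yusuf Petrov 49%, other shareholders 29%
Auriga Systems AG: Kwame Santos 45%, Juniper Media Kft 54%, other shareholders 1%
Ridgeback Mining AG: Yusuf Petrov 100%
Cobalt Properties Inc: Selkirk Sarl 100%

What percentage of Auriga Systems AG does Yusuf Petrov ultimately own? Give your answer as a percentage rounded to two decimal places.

Yusuf reaches Auriga along 2 paths.
Via Juniper: 57% × 54% = 30.78%.
Via Selkirk → Juniper: 80% × 23% × 54% = 9.936%.
Total: 30.78% + 9.936% = 40.716%.
Rounded: 40.72%.

40.72%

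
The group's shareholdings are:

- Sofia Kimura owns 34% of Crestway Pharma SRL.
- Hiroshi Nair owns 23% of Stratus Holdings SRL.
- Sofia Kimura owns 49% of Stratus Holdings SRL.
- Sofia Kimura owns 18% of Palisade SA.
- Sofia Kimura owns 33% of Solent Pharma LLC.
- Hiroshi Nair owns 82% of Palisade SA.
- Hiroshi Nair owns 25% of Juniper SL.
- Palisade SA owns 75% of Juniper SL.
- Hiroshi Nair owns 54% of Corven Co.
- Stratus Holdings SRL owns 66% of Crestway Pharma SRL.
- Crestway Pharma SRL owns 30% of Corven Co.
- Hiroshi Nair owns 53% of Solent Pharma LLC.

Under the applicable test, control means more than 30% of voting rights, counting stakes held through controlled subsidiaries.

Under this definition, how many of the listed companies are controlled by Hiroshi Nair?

4

Hiroshi holds 53% of Solent, so Hiroshi controls Solent.
Hiroshi holds 82% of Palisade, so Hiroshi controls Palisade.
Hiroshi holds 54% of Corven, so Hiroshi controls Corven.
Hiroshi and Palisade together hold 25% + 75% = 100% of Juniper, so Hiroshi controls Juniper.
No other company's threshold is met.
Hiroshi controls 4 companies.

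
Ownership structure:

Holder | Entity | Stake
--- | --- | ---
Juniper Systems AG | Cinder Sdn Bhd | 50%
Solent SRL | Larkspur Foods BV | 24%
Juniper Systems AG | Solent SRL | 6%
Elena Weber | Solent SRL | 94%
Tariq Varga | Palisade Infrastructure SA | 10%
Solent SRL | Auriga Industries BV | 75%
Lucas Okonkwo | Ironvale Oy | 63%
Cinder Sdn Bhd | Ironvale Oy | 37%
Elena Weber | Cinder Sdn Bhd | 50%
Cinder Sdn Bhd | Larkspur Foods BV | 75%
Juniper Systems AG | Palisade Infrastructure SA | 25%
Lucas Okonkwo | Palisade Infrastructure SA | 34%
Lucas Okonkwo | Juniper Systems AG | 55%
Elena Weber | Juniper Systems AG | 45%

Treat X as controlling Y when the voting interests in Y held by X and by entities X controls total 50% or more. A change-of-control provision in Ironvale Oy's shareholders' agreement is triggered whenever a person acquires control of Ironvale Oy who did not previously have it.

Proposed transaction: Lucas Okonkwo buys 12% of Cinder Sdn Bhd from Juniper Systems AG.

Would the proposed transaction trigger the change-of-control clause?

No

The purchase adds only to Lucas's holdings (Juniper's stake shrinks), so Lucas is the only person who could newly come to control Ironvale.
Lucas holds 55% of Juniper, so Lucas controls Juniper.
Juniper holds 50% of Cinder, so Lucas controls Cinder.
Cinder and Lucas together hold 37% + 63% = 100% of Ironvale, so Lucas controls Ironvale.
So Lucas already controls Ironvale before the transaction.
After the purchase, Lucas holds 12% of Cinder directly, and Juniper's stake falls to 38%.
Lucas controlled Ironvale already, so this is not a new person acquiring control; every other person's position is unchanged or reduced.
No new person acquires control, so the clause is not triggered.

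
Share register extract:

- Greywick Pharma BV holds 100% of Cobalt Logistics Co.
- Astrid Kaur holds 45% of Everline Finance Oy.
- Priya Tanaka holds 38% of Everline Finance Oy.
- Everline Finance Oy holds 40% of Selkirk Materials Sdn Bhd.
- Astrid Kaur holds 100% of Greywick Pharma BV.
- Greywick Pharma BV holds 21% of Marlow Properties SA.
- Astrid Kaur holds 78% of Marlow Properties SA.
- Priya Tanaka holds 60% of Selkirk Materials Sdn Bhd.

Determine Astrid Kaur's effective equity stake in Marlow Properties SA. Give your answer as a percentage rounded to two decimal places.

Astrid reaches Marlow along 2 paths.
Direct stake: 78% = 78%.
Via Greywick: 100% × 21% = 21%.
Total: 78% + 21% = 99%.
Rounded: 99.00%.

99.00%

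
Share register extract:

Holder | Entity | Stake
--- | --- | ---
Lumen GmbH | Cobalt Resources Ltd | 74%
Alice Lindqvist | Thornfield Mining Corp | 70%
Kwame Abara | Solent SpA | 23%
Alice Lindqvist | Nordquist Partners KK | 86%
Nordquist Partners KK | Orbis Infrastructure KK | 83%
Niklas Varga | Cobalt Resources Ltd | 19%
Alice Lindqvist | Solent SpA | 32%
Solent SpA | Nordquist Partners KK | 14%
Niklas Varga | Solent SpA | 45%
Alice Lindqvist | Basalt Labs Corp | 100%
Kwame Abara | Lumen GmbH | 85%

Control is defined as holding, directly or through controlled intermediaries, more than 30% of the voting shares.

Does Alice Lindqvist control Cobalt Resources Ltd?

No

Alice holds 100% of Basalt, so Alice controls Basalt.
Alice holds 32% of Solent, so Alice controls Solent.
Alice and Solent together hold 86% + 14% = 100% of Nordquist, so Alice controls Nordquist.
Nordquist holds 83% of Orbis, so Alice controls Orbis.
Alice holds 70% of Thornfield, so Alice controls Thornfield.
Neither Alice nor any entity Alice controls holds any voting interest in Cobalt.
So Alice does not control Cobalt.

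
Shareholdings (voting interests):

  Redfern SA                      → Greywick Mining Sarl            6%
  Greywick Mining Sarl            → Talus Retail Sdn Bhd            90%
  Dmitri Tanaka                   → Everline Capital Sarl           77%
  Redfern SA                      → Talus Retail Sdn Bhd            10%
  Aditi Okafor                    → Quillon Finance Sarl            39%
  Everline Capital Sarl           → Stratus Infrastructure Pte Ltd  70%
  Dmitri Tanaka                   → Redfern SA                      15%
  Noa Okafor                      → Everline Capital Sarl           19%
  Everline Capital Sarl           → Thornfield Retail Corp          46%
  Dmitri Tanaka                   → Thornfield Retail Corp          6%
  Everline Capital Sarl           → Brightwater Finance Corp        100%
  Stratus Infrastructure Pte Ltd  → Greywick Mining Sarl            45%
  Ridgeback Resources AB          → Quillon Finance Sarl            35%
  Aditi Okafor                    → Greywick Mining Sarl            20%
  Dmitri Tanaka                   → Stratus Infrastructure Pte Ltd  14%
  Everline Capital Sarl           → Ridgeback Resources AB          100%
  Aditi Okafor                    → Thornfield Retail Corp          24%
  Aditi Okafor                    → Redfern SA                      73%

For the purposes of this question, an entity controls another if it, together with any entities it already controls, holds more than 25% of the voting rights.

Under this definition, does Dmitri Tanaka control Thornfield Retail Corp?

Yes

Dmitri holds 77% of Everline, so Dmitri controls Everline.
Dmitri and Everline together hold 6% + 46% = 52% of Thornfield, so Dmitri controls Thornfield.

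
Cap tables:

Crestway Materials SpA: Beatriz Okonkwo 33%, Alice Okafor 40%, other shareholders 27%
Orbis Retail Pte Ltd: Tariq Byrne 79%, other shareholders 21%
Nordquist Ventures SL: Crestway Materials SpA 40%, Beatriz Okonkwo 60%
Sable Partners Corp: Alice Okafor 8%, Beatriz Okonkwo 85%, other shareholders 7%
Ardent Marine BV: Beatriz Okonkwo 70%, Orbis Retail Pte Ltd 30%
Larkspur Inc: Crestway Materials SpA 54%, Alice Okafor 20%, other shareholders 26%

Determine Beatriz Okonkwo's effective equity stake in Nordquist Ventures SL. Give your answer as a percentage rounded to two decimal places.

73.20%

Beatriz reaches Nordquist along 2 paths.
Via Crestway: 33% × 40% = 13.2%.
Direct stake: 60% = 60%.
Total: 13.2% + 60% = 73.2%.
Rounded: 73.20%.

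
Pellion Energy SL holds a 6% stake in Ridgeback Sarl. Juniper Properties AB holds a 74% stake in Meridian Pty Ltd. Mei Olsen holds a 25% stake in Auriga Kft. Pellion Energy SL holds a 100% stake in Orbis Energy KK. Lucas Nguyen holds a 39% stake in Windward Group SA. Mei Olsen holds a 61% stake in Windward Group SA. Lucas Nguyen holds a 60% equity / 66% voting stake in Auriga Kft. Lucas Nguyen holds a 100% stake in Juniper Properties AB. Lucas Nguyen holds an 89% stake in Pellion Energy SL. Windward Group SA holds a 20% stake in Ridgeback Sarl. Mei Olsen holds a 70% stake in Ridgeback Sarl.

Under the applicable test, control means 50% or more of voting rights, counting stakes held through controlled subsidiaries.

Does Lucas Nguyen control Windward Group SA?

No

Lucas holds 89% of Pellion, so Lucas controls Pellion.
Lucas holds 66% of Auriga, so Lucas controls Auriga.
Lucas holds 100% of Juniper, so Lucas controls Juniper.
Juniper holds 74% of Meridian, so Lucas controls Meridian.
Pellion holds 100% of Orbis, so Lucas controls Orbis.
In Windward, Lucas's side holds only 39%, not ≥ 50%.
So Lucas does not control Windward.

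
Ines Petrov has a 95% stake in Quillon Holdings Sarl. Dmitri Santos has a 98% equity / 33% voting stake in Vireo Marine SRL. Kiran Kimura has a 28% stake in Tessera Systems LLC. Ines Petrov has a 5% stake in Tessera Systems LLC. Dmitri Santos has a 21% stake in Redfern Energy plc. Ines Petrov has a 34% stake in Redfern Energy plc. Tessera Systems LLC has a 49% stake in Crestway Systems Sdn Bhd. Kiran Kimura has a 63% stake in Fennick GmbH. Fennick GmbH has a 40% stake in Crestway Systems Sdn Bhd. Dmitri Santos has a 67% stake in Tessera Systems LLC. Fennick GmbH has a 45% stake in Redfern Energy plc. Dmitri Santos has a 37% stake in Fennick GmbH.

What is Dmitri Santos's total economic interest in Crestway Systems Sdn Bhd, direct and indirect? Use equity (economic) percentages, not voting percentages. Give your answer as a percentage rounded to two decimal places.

Dmitri reaches Crestway along 2 paths.
Via Fennick: 37% × 40% = 14.8%.
Via Tessera: 67% × 49% = 32.83%.
Total: 14.8% + 32.83% = 47.63%.

47.63%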